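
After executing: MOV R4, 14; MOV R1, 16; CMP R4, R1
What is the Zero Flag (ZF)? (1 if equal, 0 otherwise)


Register state trace:
  MOV R4, 14  → R4 = 14
  MOV R1, 16  → R1 = 16
  CMP R4, R1  → computes 14 - 16 = -2
  Result is nonzero, so values are not equal
ZF = 0

0


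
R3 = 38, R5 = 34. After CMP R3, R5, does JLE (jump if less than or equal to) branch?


Trace:
  R3 = 38, R5 = 34
  CMP R3, R5  → compares 38 vs 34
  JLE checks: is 38 less than or equal to 34?
  38 > 34, so condition is false
Branch taken: No

No


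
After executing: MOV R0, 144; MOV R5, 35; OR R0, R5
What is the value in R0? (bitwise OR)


Register state trace:
  MOV R0, 144  → R0 = 144 (0b10010000)
  MOV R5, 35  → R5 = 35 (0b00100011)
  OR R0, R5   → R0 = 144 OR 35 = 179 (0b10110011)
Final: R0 = 179

179


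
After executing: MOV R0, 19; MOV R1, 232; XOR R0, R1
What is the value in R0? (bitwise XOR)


Register state trace:
  MOV R0, 19  → R0 = 19 (0b00010011)
  MOV R1, 232  → R1 = 232 (0b11101000)
  XOR R0, R1  → R0 = 19 XOR 232 = 251 (0b11111011)
Final: R0 = 251

251


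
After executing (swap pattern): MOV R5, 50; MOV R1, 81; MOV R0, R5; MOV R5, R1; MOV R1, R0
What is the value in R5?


Register state trace (swap pattern):
  MOV R5, 50  → R5 = 50
  MOV R1, 81  → R1 = 81
  MOV R0, R5  → R0 = 50  (save R5)
  MOV R5, R1  → R5 = 81  (R5 gets R1's value)
  MOV R1, R0  → R1 = 50  (R1 gets saved value)
Final: R5 = 81

81


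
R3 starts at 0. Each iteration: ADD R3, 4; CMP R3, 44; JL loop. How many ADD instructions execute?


Loop trace (R3 starts at 0, target 44, step 4):
  ADD #1: R3 = 0 + 4 = 4  → 4 < 44, loop
  ADD #2: R3 = 4 + 4 = 8  → 8 < 44, loop
  ADD #3: R3 = 8 + 4 = 12  → 12 < 44, loop
  ADD #4: R3 = 12 + 4 = 16  → 16 < 44, loop
  ADD #5: R3 = 16 + 4 = 20  → 20 < 44, loop
  ADD #6: R3 = 20 + 4 = 24  → 24 < 44, loop
  ADD #7: R3 = 24 + 4 = 28  → 28 < 44, loop
  ADD #8: R3 = 28 + 4 = 32  → 32 < 44, loop
  ADD #9: R3 = 32 + 4 = 36  → 36 < 44, loop
  ADD #10: R3 = 36 + 4 = 40  → 40 < 44, loop
  ADD #11: R3 = 40 + 4 = 44  → 44 >= 44, exit
Total ADD instructions: 11

11


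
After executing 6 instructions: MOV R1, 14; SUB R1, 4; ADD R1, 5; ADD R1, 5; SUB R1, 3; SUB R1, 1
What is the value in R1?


Register state trace:
  MOV R1, 14  → R1 = 14
  SUB R1, 4  → R1 = 14 - 4 = 10
  ADD R1, 5  → R1 = 10 + 5 = 15
  ADD R1, 5  → R1 = 15 + 5 = 20
  SUB R1, 3  → R1 = 20 - 3 = 17
  SUB R1, 1  → R1 = 17 - 1 = 16
Final: R1 = 16

16


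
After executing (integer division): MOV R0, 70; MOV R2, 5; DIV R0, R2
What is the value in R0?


Register state trace:
  MOV R0, 70  → R0 = 70
  MOV R2, 5  → R2 = 5
  DIV R0, R2  → R0 = 70 // 5 = 14
Final: R0 = 14

14


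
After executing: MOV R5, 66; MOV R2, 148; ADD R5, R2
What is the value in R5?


Register state trace:
  MOV R5, 66  → R5 = 66
  MOV R2, 148  → R2 = 148
  ADD R5, R2  → R5 = 66 + 148 = 214
Final: R5 = 214

214


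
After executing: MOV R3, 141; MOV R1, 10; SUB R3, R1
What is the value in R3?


Register state trace:
  MOV R3, 141  → R3 = 141
  MOV R1, 10  → R1 = 10
  SUB R3, R1  → R3 = 141 - 10 = 131
Final: R3 = 131

131


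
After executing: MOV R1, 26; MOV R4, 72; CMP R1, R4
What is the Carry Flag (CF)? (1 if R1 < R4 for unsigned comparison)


Register state trace:
  MOV R1, 26  → R1 = 26
  MOV R4, 72  → R4 = 72
  CMP R1, R4  → unsigned 26 - 72: borrow occurs
  26 < 72, so CF = 1
CF = 1

1


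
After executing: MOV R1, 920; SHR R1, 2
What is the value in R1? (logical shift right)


Register state trace:
  MOV R1, 920  → R1 = 920
  SHR R1, 2  → R1 = 920 >> 2 = 920 // 2^2 = 230
Final: R1 = 230

230


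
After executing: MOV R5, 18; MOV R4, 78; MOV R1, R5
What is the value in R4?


Register state trace:
  MOV R5, 18  → R5 = 18
  MOV R4, 78  → R4 = 78
  MOV R1, R5  → R1 = 18
Final: R4 = 78

78


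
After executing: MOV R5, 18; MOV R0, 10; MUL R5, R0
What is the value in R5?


Register state trace:
  MOV R5, 18  → R5 = 18
  MOV R0, 10  → R0 = 10
  MUL R5, R0  → R5 = 18 * 10 = 180
Final: R5 = 180

180


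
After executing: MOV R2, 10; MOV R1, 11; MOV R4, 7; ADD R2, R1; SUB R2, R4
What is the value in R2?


Register state trace:
  MOV R2, 10  → R2 = 10
  MOV R1, 11  → R1 = 11
  MOV R4, 7  → R4 = 7
  ADD R2, R1  → R2 = 10 + 11 = 21
  SUB R2, R4  → R2 = 21 - 7 = 14
Final: R2 = 14

14


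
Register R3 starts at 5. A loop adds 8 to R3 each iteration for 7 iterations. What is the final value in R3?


Starting value: R3 = 5
  Iter 1: R3 = 5 + 8 = 13
  Iter 2: R3 = 13 + 8 = 21
  Iter 3: R3 = 21 + 8 = 29
  Iter 4: R3 = 29 + 8 = 37
  Iter 5: R3 = 37 + 8 = 45
  Iter 6: R3 = 45 + 8 = 53
  Iter 7: R3 = 53 + 8 = 61
Final: R3 = 61

61


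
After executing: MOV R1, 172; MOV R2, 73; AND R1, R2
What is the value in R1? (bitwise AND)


Register state trace:
  MOV R1, 172  → R1 = 172 (0b10101100)
  MOV R2, 73  → R2 = 73 (0b01001001)
  AND R1, R2  → R1 = 172 AND 73 = 8 (0b00001000)
Final: R1 = 8

8


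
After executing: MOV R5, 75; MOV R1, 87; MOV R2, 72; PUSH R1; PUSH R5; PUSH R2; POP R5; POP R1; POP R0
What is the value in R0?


Stack trace (top is rightmost):
  MOV R5, 75  → R5 = 75
  MOV R1, 87  → R1 = 87
  MOV R2, 72  → R2 = 72
  PUSH R1  → stack: [87]
  PUSH R5  → stack: [87, 75]
  PUSH R2  → stack: [87, 75, 72]
  POP R5  → R5 = 72, stack: [87, 75]
  POP R1  → R1 = 75, stack: [87]
  POP R0  → R0 = 87, stack: []
Final: R0 = 87

87


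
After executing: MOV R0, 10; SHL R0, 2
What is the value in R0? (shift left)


Register state trace:
  MOV R0, 10  → R0 = 10
  SHL R0, 2  → R0 = 10 << 2 = 10 * 2^2 = 40
Final: R0 = 40

40


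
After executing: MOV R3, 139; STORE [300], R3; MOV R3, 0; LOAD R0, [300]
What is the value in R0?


Register and memory trace:
  MOV R3, 139  → R3 = 139
  STORE [300], R3  → mem[300] = 139
  MOV R3, 0  → R3 = 0
  LOAD R0, [300]  → R0 = mem[300] = 139
Final: R0 = 139

139


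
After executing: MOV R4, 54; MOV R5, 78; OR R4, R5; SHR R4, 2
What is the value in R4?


Register state trace:
  MOV R4, 54  → R4 = 54 (0b00110110)
  MOV R5, 78  → R5 = 78 (0b01001110)
  OR R4, R5  → R4 = 54 OR 78 = 126 (0b01111110)
  SHR R4, 2  → R4 = 126 >> 2 = 31
Final: R4 = 31

31


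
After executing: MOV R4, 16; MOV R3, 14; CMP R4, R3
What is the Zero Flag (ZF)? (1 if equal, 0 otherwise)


Register state trace:
  MOV R4, 16  → R4 = 16
  MOV R3, 14  → R3 = 14
  CMP R4, R3  → computes 16 - 14 = 2
  Result is nonzero, so values are not equal
ZF = 0

0


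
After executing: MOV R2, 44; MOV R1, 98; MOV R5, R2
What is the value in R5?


Register state trace:
  MOV R2, 44  → R2 = 44
  MOV R1, 98  → R1 = 98
  MOV R5, R2  → R5 = 44
Final: R5 = 44

44


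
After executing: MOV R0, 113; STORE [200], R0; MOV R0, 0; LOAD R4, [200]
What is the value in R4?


Register and memory trace:
  MOV R0, 113  → R0 = 113
  STORE [200], R0  → mem[200] = 113
  MOV R0, 0  → R0 = 0
  LOAD R4, [200]  → R4 = mem[200] = 113
Final: R4 = 113

113


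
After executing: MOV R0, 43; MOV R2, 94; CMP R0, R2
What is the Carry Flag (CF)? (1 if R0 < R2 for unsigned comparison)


Register state trace:
  MOV R0, 43  → R0 = 43
  MOV R2, 94  → R2 = 94
  CMP R0, R2  → unsigned 43 - 94: borrow occurs
  43 < 94, so CF = 1
CF = 1

1


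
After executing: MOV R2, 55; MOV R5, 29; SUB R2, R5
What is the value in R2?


Register state trace:
  MOV R2, 55  → R2 = 55
  MOV R5, 29  → R5 = 29
  SUB R2, R5  → R2 = 55 - 29 = 26
Final: R2 = 26

26


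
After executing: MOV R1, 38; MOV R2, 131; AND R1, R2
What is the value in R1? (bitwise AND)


Register state trace:
  MOV R1, 38  → R1 = 38 (0b00100110)
  MOV R2, 131  → R2 = 131 (0b10000011)
  AND R1, R2  → R1 = 38 AND 131 = 2 (0b00000010)
Final: R1 = 2

2


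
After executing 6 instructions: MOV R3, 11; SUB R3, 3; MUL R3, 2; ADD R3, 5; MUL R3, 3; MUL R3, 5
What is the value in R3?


Register state trace:
  MOV R3, 11  → R3 = 11
  SUB R3, 3  → R3 = 11 - 3 = 8
  MUL R3, 2  → R3 = 8 * 2 = 16
  ADD R3, 5  → R3 = 16 + 5 = 21
  MUL R3, 3  → R3 = 21 * 3 = 63
  MUL R3, 5  → R3 = 63 * 5 = 315
Final: R3 = 315

315


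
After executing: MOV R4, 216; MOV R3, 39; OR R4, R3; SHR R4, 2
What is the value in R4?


Register state trace:
  MOV R4, 216  → R4 = 216 (0b11011000)
  MOV R3, 39  → R3 = 39 (0b00100111)
  OR R4, R3  → R4 = 216 OR 39 = 255 (0b11111111)
  SHR R4, 2  → R4 = 255 >> 2 = 63
Final: R4 = 63

63


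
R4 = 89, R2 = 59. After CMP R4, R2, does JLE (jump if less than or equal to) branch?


Trace:
  R4 = 89, R2 = 59
  CMP R4, R2  → compares 89 vs 59
  JLE checks: is 89 less than or equal to 59?
  89 > 59, so condition is false
Branch taken: No

No


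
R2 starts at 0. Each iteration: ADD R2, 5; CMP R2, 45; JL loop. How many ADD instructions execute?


Loop trace (R2 starts at 0, target 45, step 5):
  ADD #1: R2 = 0 + 5 = 5  → 5 < 45, loop
  ADD #2: R2 = 5 + 5 = 10  → 10 < 45, loop
  ADD #3: R2 = 10 + 5 = 15  → 15 < 45, loop
  ADD #4: R2 = 15 + 5 = 20  → 20 < 45, loop
  ADD #5: R2 = 20 + 5 = 25  → 25 < 45, loop
  ADD #6: R2 = 25 + 5 = 30  → 30 < 45, loop
  ADD #7: R2 = 30 + 5 = 35  → 35 < 45, loop
  ADD #8: R2 = 35 + 5 = 40  → 40 < 45, loop
  ADD #9: R2 = 40 + 5 = 45  → 45 >= 45, exit
Total ADD instructions: 9

9


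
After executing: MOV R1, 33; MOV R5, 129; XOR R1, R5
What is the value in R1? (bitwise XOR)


Register state trace:
  MOV R1, 33  → R1 = 33 (0b00100001)
  MOV R5, 129  → R5 = 129 (0b10000001)
  XOR R1, R5  → R1 = 33 XOR 129 = 160 (0b10100000)
Final: R1 = 160

160


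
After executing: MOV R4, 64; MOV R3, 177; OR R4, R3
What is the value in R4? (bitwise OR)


Register state trace:
  MOV R4, 64  → R4 = 64 (0b01000000)
  MOV R3, 177  → R3 = 177 (0b10110001)
  OR R4, R3   → R4 = 64 OR 177 = 241 (0b11110001)
Final: R4 = 241

241


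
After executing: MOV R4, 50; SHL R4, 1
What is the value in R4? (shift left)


Register state trace:
  MOV R4, 50  → R4 = 50
  SHL R4, 1  → R4 = 50 << 1 = 50 * 2^1 = 100
Final: R4 = 100

100


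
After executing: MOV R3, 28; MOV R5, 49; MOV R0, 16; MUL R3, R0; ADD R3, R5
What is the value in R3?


Register state trace:
  MOV R3, 28  → R3 = 28
  MOV R5, 49  → R5 = 49
  MOV R0, 16  → R0 = 16
  MUL R3, R0  → R3 = 28 * 16 = 448
  ADD R3, R5  → R3 = 448 + 49 = 497
Final: R3 = 497

497


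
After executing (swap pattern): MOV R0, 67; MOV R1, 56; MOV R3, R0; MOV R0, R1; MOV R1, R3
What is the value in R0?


Register state trace (swap pattern):
  MOV R0, 67  → R0 = 67
  MOV R1, 56  → R1 = 56
  MOV R3, R0  → R3 = 67  (save R0)
  MOV R0, R1  → R0 = 56  (R0 gets R1's value)
  MOV R1, R3  → R1 = 67  (R1 gets saved value)
Final: R0 = 56

56


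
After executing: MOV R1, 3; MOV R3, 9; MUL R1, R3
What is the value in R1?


Register state trace:
  MOV R1, 3  → R1 = 3
  MOV R3, 9  → R3 = 9
  MUL R1, R3  → R1 = 3 * 9 = 27
Final: R1 = 27

27


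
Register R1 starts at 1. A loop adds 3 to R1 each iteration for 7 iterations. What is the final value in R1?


Starting value: R1 = 1
  Iter 1: R1 = 1 + 3 = 4
  Iter 2: R1 = 4 + 3 = 7
  Iter 3: R1 = 7 + 3 = 10
  Iter 4: R1 = 10 + 3 = 13
  Iter 5: R1 = 13 + 3 = 16
  Iter 6: R1 = 16 + 3 = 19
  Iter 7: R1 = 19 + 3 = 22
Final: R1 = 22

22


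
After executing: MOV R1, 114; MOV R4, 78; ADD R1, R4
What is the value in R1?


Register state trace:
  MOV R1, 114  → R1 = 114
  MOV R4, 78  → R4 = 78
  ADD R1, R4  → R1 = 114 + 78 = 192
Final: R1 = 192

192


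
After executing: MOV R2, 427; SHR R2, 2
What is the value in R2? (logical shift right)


Register state trace:
  MOV R2, 427  → R2 = 427
  SHR R2, 2  → R2 = 427 >> 2 = 427 // 2^2 = 106
Final: R2 = 106

106


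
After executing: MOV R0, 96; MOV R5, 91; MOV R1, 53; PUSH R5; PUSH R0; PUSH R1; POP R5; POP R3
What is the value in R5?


Stack trace (top is rightmost):
  MOV R0, 96  → R0 = 96
  MOV R5, 91  → R5 = 91
  MOV R1, 53  → R1 = 53
  PUSH R5  → stack: [91]
  PUSH R0  → stack: [91, 96]
  PUSH R1  → stack: [91, 96, 53]
  POP R5  → R5 = 53, stack: [91, 96]
  POP R3  → R3 = 96, stack: [91]
Final: R5 = 53

53


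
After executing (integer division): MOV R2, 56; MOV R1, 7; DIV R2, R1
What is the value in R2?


Register state trace:
  MOV R2, 56  → R2 = 56
  MOV R1, 7  → R1 = 7
  DIV R2, R1  → R2 = 56 // 7 = 8
Final: R2 = 8

8


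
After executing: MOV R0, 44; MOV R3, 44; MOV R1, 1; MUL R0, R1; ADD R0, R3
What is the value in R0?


Register state trace:
  MOV R0, 44  → R0 = 44
  MOV R3, 44  → R3 = 44
  MOV R1, 1  → R1 = 1
  MUL R0, R1  → R0 = 44 * 1 = 44
  ADD R0, R3  → R0 = 44 + 44 = 88
Final: R0 = 88

88


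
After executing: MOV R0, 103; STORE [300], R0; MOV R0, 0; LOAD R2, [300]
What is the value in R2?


Register and memory trace:
  MOV R0, 103  → R0 = 103
  STORE [300], R0  → mem[300] = 103
  MOV R0, 0  → R0 = 0
  LOAD R2, [300]  → R2 = mem[300] = 103
Final: R2 = 103

103


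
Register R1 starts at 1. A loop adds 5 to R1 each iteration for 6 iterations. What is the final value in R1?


Starting value: R1 = 1
  Iter 1: R1 = 1 + 5 = 6
  Iter 2: R1 = 6 + 5 = 11
  Iter 3: R1 = 11 + 5 = 16
  Iter 4: R1 = 16 + 5 = 21
  Iter 5: R1 = 21 + 5 = 26
  Iter 6: R1 = 26 + 5 = 31
Final: R1 = 31

31


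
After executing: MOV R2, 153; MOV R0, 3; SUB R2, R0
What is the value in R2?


Register state trace:
  MOV R2, 153  → R2 = 153
  MOV R0, 3  → R0 = 3
  SUB R2, R0  → R2 = 153 - 3 = 150
Final: R2 = 150

150


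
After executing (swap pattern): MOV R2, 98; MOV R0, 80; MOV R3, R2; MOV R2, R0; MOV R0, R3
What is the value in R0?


Register state trace (swap pattern):
  MOV R2, 98  → R2 = 98
  MOV R0, 80  → R0 = 80
  MOV R3, R2  → R3 = 98  (save R2)
  MOV R2, R0  → R2 = 80  (R2 gets R0's value)
  MOV R0, R3  → R0 = 98  (R0 gets saved value)
Final: R0 = 98

98


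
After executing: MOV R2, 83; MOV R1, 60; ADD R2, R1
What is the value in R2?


Register state trace:
  MOV R2, 83  → R2 = 83
  MOV R1, 60  → R1 = 60
  ADD R2, R1  → R2 = 83 + 60 = 143
Final: R2 = 143

143


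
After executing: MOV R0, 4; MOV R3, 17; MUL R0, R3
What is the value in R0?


Register state trace:
  MOV R0, 4  → R0 = 4
  MOV R3, 17  → R3 = 17
  MUL R0, R3  → R0 = 4 * 17 = 68
Final: R0 = 68

68


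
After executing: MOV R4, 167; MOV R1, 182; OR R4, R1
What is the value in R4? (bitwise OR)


Register state trace:
  MOV R4, 167  → R4 = 167 (0b10100111)
  MOV R1, 182  → R1 = 182 (0b10110110)
  OR R4, R1   → R4 = 167 OR 182 = 183 (0b10110111)
Final: R4 = 183

183


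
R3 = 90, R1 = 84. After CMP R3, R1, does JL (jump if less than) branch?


Trace:
  R3 = 90, R1 = 84
  CMP R3, R1  → compares 90 vs 84
  JL checks: is 90 less than 84?
  90 > 84, so condition is false
Branch taken: No

No


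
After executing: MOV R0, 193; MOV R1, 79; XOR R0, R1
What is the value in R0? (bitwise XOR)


Register state trace:
  MOV R0, 193  → R0 = 193 (0b11000001)
  MOV R1, 79  → R1 = 79 (0b01001111)
  XOR R0, R1  → R0 = 193 XOR 79 = 142 (0b10001110)
Final: R0 = 142

142


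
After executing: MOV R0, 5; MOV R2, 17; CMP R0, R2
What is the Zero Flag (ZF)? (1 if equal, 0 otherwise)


Register state trace:
  MOV R0, 5  → R0 = 5
  MOV R2, 17  → R2 = 17
  CMP R0, R2  → computes 5 - 17 = -12
  Result is nonzero, so values are not equal
ZF = 0

0


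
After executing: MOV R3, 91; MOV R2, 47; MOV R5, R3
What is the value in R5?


Register state trace:
  MOV R3, 91  → R3 = 91
  MOV R2, 47  → R2 = 47
  MOV R5, R3  → R5 = 91
Final: R5 = 91

91


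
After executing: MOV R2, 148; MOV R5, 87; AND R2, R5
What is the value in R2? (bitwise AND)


Register state trace:
  MOV R2, 148  → R2 = 148 (0b10010100)
  MOV R5, 87  → R5 = 87 (0b01010111)
  AND R2, R5  → R2 = 148 AND 87 = 20 (0b00010100)
Final: R2 = 20

20


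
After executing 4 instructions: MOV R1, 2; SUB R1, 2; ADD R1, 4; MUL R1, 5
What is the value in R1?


Register state trace:
  MOV R1, 2  → R1 = 2
  SUB R1, 2  → R1 = 2 - 2 = 0
  ADD R1, 4  → R1 = 0 + 4 = 4
  MUL R1, 5  → R1 = 4 * 5 = 20
Final: R1 = 20

20


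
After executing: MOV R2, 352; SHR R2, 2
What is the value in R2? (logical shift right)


Register state trace:
  MOV R2, 352  → R2 = 352
  SHR R2, 2  → R2 = 352 >> 2 = 352 // 2^2 = 88
Final: R2 = 88

88


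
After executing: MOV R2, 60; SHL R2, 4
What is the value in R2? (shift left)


Register state trace:
  MOV R2, 60  → R2 = 60
  SHL R2, 4  → R2 = 60 << 4 = 60 * 2^4 = 960
Final: R2 = 960

960


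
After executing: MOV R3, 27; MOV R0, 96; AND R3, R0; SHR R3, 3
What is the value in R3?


Register state trace:
  MOV R3, 27  → R3 = 27 (0b00011011)
  MOV R0, 96  → R0 = 96 (0b01100000)
  AND R3, R0  → R3 = 27 AND 96 = 0 (0b00000000)
  SHR R3, 3  → R3 = 0 >> 3 = 0
Final: R3 = 0

0


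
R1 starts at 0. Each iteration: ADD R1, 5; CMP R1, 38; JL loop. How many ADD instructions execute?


Loop trace (R1 starts at 0, target 38, step 5):
  ADD #1: R1 = 0 + 5 = 5  → 5 < 38, loop
  ADD #2: R1 = 5 + 5 = 10  → 10 < 38, loop
  ADD #3: R1 = 10 + 5 = 15  → 15 < 38, loop
  ADD #4: R1 = 15 + 5 = 20  → 20 < 38, loop
  ADD #5: R1 = 20 + 5 = 25  → 25 < 38, loop
  ADD #6: R1 = 25 + 5 = 30  → 30 < 38, loop
  ADD #7: R1 = 30 + 5 = 35  → 35 < 38, loop
  ADD #8: R1 = 35 + 5 = 40  → 40 >= 38, exit
Total ADD instructions: 8

8


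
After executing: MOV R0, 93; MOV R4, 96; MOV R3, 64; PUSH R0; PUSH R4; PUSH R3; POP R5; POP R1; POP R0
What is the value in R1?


Stack trace (top is rightmost):
  MOV R0, 93  → R0 = 93
  MOV R4, 96  → R4 = 96
  MOV R3, 64  → R3 = 64
  PUSH R0  → stack: [93]
  PUSH R4  → stack: [93, 96]
  PUSH R3  → stack: [93, 96, 64]
  POP R5  → R5 = 64, stack: [93, 96]
  POP R1  → R1 = 96, stack: [93]
  POP R0  → R0 = 93, stack: []
Final: R1 = 96

96


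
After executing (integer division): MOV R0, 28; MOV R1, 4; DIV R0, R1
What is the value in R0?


Register state trace:
  MOV R0, 28  → R0 = 28
  MOV R1, 4  → R1 = 4
  DIV R0, R1  → R0 = 28 // 4 = 7
Final: R0 = 7

7


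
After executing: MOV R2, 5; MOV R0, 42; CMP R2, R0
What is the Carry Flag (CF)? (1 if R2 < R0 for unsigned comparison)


Register state trace:
  MOV R2, 5  → R2 = 5
  MOV R0, 42  → R0 = 42
  CMP R2, R0  → unsigned 5 - 42: borrow occurs
  5 < 42, so CF = 1
CF = 1

1


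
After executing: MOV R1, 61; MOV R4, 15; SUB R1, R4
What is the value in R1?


Register state trace:
  MOV R1, 61  → R1 = 61
  MOV R4, 15  → R4 = 15
  SUB R1, R4  → R1 = 61 - 15 = 46
Final: R1 = 46

46


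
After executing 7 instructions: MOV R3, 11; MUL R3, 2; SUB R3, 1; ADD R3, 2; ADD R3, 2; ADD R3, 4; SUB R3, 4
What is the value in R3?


Register state trace:
  MOV R3, 11  → R3 = 11
  MUL R3, 2  → R3 = 11 * 2 = 22
  SUB R3, 1  → R3 = 22 - 1 = 21
  ADD R3, 2  → R3 = 21 + 2 = 23
  ADD R3, 2  → R3 = 23 + 2 = 25
  ADD R3, 4  → R3 = 25 + 4 = 29
  SUB R3, 4  → R3 = 29 - 4 = 25
Final: R3 = 25

25


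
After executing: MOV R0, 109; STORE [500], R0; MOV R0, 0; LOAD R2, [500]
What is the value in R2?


Register and memory trace:
  MOV R0, 109  → R0 = 109
  STORE [500], R0  → mem[500] = 109
  MOV R0, 0  → R0 = 0
  LOAD R2, [500]  → R2 = mem[500] = 109
Final: R2 = 109

109


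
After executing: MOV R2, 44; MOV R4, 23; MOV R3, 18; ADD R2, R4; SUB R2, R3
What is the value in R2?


Register state trace:
  MOV R2, 44  → R2 = 44
  MOV R4, 23  → R4 = 23
  MOV R3, 18  → R3 = 18
  ADD R2, R4  → R2 = 44 + 23 = 67
  SUB R2, R3  → R2 = 67 - 18 = 49
Final: R2 = 49

49


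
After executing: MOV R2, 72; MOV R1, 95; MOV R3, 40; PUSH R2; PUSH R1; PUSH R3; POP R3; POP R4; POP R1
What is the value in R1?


Stack trace (top is rightmost):
  MOV R2, 72  → R2 = 72
  MOV R1, 95  → R1 = 95
  MOV R3, 40  → R3 = 40
  PUSH R2  → stack: [72]
  PUSH R1  → stack: [72, 95]
  PUSH R3  → stack: [72, 95, 40]
  POP R3  → R3 = 40, stack: [72, 95]
  POP R4  → R4 = 95, stack: [72]
  POP R1  → R1 = 72, stack: []
Final: R1 = 72

72


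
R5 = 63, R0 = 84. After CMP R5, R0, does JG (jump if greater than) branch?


Trace:
  R5 = 63, R0 = 84
  CMP R5, R0  → compares 63 vs 84
  JG checks: is 63 greater than 84?
  63 < 84, so condition is false
Branch taken: No

No


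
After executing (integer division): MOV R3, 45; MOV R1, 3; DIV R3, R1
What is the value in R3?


Register state trace:
  MOV R3, 45  → R3 = 45
  MOV R1, 3  → R1 = 3
  DIV R3, R1  → R3 = 45 // 3 = 15
Final: R3 = 15

15


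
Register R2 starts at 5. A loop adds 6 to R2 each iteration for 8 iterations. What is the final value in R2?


Starting value: R2 = 5
  Iter 1: R2 = 5 + 6 = 11
  Iter 2: R2 = 11 + 6 = 17
  Iter 3: R2 = 17 + 6 = 23
  Iter 4: R2 = 23 + 6 = 29
  Iter 5: R2 = 29 + 6 = 35
  Iter 6: R2 = 35 + 6 = 41
  Iter 7: R2 = 41 + 6 = 47
  Iter 8: R2 = 47 + 6 = 53
Final: R2 = 53

53


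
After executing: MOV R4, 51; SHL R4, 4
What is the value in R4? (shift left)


Register state trace:
  MOV R4, 51  → R4 = 51
  SHL R4, 4  → R4 = 51 << 4 = 51 * 2^4 = 816
Final: R4 = 816

816


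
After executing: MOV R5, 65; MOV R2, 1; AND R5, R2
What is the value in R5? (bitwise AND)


Register state trace:
  MOV R5, 65  → R5 = 65 (0b01000001)
  MOV R2, 1  → R2 = 1 (0b00000001)
  AND R5, R2  → R5 = 65 AND 1 = 1 (0b00000001)
Final: R5 = 1

1


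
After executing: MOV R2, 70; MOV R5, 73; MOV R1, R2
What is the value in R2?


Register state trace:
  MOV R2, 70  → R2 = 70
  MOV R5, 73  → R5 = 73
  MOV R1, R2  → R1 = 70
Final: R2 = 70

70


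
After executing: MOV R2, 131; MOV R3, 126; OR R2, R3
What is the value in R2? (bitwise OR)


Register state trace:
  MOV R2, 131  → R2 = 131 (0b10000011)
  MOV R3, 126  → R3 = 126 (0b01111110)
  OR R2, R3   → R2 = 131 OR 126 = 255 (0b11111111)
Final: R2 = 255

255


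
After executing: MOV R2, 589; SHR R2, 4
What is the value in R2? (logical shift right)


Register state trace:
  MOV R2, 589  → R2 = 589
  SHR R2, 4  → R2 = 589 >> 4 = 589 // 2^4 = 36
Final: R2 = 36

36


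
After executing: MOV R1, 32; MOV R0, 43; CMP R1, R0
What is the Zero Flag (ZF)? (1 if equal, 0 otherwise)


Register state trace:
  MOV R1, 32  → R1 = 32
  MOV R0, 43  → R0 = 43
  CMP R1, R0  → computes 32 - 43 = -11
  Result is nonzero, so values are not equal
ZF = 0

0


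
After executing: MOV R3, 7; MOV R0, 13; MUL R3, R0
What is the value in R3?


Register state trace:
  MOV R3, 7  → R3 = 7
  MOV R0, 13  → R0 = 13
  MUL R3, R0  → R3 = 7 * 13 = 91
Final: R3 = 91

91


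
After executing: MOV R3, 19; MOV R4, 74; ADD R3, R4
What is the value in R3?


Register state trace:
  MOV R3, 19  → R3 = 19
  MOV R4, 74  → R4 = 74
  ADD R3, R4  → R3 = 19 + 74 = 93
Final: R3 = 93

93


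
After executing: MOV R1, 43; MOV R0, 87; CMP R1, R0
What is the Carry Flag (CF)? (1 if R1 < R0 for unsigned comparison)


Register state trace:
  MOV R1, 43  → R1 = 43
  MOV R0, 87  → R0 = 87
  CMP R1, R0  → unsigned 43 - 87: borrow occurs
  43 < 87, so CF = 1
CF = 1

1


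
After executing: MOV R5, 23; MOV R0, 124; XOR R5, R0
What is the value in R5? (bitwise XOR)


Register state trace:
  MOV R5, 23  → R5 = 23 (0b00010111)
  MOV R0, 124  → R0 = 124 (0b01111100)
  XOR R5, R0  → R5 = 23 XOR 124 = 107 (0b01101011)
Final: R5 = 107

107


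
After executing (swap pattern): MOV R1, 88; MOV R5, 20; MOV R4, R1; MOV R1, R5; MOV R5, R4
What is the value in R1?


Register state trace (swap pattern):
  MOV R1, 88  → R1 = 88
  MOV R5, 20  → R5 = 20
  MOV R4, R1  → R4 = 88  (save R1)
  MOV R1, R5  → R1 = 20  (R1 gets R5's value)
  MOV R5, R4  → R5 = 88  (R5 gets saved value)
Final: R1 = 20

20


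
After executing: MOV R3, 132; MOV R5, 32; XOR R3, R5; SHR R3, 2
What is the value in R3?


Register state trace:
  MOV R3, 132  → R3 = 132 (0b10000100)
  MOV R5, 32  → R5 = 32 (0b00100000)
  XOR R3, R5  → R3 = 132 XOR 32 = 164 (0b10100100)
  SHR R3, 2  → R3 = 164 >> 2 = 41
Final: R3 = 41

41


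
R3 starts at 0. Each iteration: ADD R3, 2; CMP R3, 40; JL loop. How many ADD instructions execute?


Loop trace (R3 starts at 0, target 40, step 2):
  ADD #1: R3 = 0 + 2 = 2  → 2 < 40, loop
  ADD #2: R3 = 2 + 2 = 4  → 4 < 40, loop
  ADD #3: R3 = 4 + 2 = 6  → 6 < 40, loop
  ADD #4: R3 = 6 + 2 = 8  → 8 < 40, loop
  ADD #5: R3 = 8 + 2 = 10  → 10 < 40, loop
  ADD #6: R3 = 10 + 2 = 12  → 12 < 40, loop
  ADD #7: R3 = 12 + 2 = 14  → 14 < 40, loop
  ADD #8: R3 = 14 + 2 = 16  → 16 < 40, loop
  ADD #9: R3 = 16 + 2 = 18  → 18 < 40, loop
  ADD #10: R3 = 18 + 2 = 20  → 20 < 40, loop
  ADD #11: R3 = 20 + 2 = 22  → 22 < 40, loop
  ADD #12: R3 = 22 + 2 = 24  → 24 < 40, loop
  ADD #13: R3 = 24 + 2 = 26  → 26 < 40, loop
  ADD #14: R3 = 26 + 2 = 28  → 28 < 40, loop
  ADD #15: R3 = 28 + 2 = 30  → 30 < 40, loop
  ADD #16: R3 = 30 + 2 = 32  → 32 < 40, loop
  ADD #17: R3 = 32 + 2 = 34  → 34 < 40, loop
  ADD #18: R3 = 34 + 2 = 36  → 36 < 40, loop
  ADD #19: R3 = 36 + 2 = 38  → 38 < 40, loop
  ADD #20: R3 = 38 + 2 = 40  → 40 >= 40, exit
Total ADD instructions: 20

20


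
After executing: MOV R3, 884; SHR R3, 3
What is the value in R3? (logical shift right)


Register state trace:
  MOV R3, 884  → R3 = 884
  SHR R3, 3  → R3 = 884 >> 3 = 884 // 2^3 = 110
Final: R3 = 110

110


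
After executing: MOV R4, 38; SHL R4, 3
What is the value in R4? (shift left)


Register state trace:
  MOV R4, 38  → R4 = 38
  SHL R4, 3  → R4 = 38 << 3 = 38 * 2^3 = 304
Final: R4 = 304

304


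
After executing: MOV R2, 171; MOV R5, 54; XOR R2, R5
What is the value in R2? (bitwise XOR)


Register state trace:
  MOV R2, 171  → R2 = 171 (0b10101011)
  MOV R5, 54  → R5 = 54 (0b00110110)
  XOR R2, R5  → R2 = 171 XOR 54 = 157 (0b10011101)
Final: R2 = 157

157


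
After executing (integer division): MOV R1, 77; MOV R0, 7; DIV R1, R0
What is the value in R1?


Register state trace:
  MOV R1, 77  → R1 = 77
  MOV R0, 7  → R0 = 7
  DIV R1, R0  → R1 = 77 // 7 = 11
Final: R1 = 11

11


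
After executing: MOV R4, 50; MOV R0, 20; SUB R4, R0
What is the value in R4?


Register state trace:
  MOV R4, 50  → R4 = 50
  MOV R0, 20  → R0 = 20
  SUB R4, R0  → R4 = 50 - 20 = 30
Final: R4 = 30

30


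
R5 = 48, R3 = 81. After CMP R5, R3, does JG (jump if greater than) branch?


Trace:
  R5 = 48, R3 = 81
  CMP R5, R3  → compares 48 vs 81
  JG checks: is 48 greater than 81?
  48 < 81, so condition is false
Branch taken: No

No


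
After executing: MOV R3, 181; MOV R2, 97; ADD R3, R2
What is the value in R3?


Register state trace:
  MOV R3, 181  → R3 = 181
  MOV R2, 97  → R2 = 97
  ADD R3, R2  → R3 = 181 + 97 = 278
Final: R3 = 278

278


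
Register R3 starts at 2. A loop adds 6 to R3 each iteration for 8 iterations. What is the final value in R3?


Starting value: R3 = 2
  Iter 1: R3 = 2 + 6 = 8
  Iter 2: R3 = 8 + 6 = 14
  Iter 3: R3 = 14 + 6 = 20
  Iter 4: R3 = 20 + 6 = 26
  Iter 5: R3 = 26 + 6 = 32
  Iter 6: R3 = 32 + 6 = 38
  Iter 7: R3 = 38 + 6 = 44
  Iter 8: R3 = 44 + 6 = 50
Final: R3 = 50

50


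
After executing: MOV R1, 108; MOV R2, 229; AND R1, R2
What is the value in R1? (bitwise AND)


Register state trace:
  MOV R1, 108  → R1 = 108 (0b01101100)
  MOV R2, 229  → R2 = 229 (0b11100101)
  AND R1, R2  → R1 = 108 AND 229 = 100 (0b01100100)
Final: R1 = 100

100


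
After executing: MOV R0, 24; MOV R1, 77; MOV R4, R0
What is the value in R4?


Register state trace:
  MOV R0, 24  → R0 = 24
  MOV R1, 77  → R1 = 77
  MOV R4, R0  → R4 = 24
Final: R4 = 24

24


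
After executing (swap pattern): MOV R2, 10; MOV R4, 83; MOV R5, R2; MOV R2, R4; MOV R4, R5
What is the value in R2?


Register state trace (swap pattern):
  MOV R2, 10  → R2 = 10
  MOV R4, 83  → R4 = 83
  MOV R5, R2  → R5 = 10  (save R2)
  MOV R2, R4  → R2 = 83  (R2 gets R4's value)
  MOV R4, R5  → R4 = 10  (R4 gets saved value)
Final: R2 = 83

83


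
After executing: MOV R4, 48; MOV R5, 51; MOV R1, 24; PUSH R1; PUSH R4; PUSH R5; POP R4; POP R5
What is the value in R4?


Stack trace (top is rightmost):
  MOV R4, 48  → R4 = 48
  MOV R5, 51  → R5 = 51
  MOV R1, 24  → R1 = 24
  PUSH R1  → stack: [24]
  PUSH R4  → stack: [24, 48]
  PUSH R5  → stack: [24, 48, 51]
  POP R4  → R4 = 51, stack: [24, 48]
  POP R5  → R5 = 48, stack: [24]
Final: R4 = 51

51


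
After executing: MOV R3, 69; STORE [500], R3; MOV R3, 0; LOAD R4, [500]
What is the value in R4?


Register and memory trace:
  MOV R3, 69  → R3 = 69
  STORE [500], R3  → mem[500] = 69
  MOV R3, 0  → R3 = 0
  LOAD R4, [500]  → R4 = mem[500] = 69
Final: R4 = 69

69


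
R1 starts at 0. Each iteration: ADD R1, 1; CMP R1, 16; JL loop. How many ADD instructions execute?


Loop trace (R1 starts at 0, target 16, step 1):
  ADD #1: R1 = 0 + 1 = 1  → 1 < 16, loop
  ADD #2: R1 = 1 + 1 = 2  → 2 < 16, loop
  ADD #3: R1 = 2 + 1 = 3  → 3 < 16, loop
  ADD #4: R1 = 3 + 1 = 4  → 4 < 16, loop
  ADD #5: R1 = 4 + 1 = 5  → 5 < 16, loop
  ADD #6: R1 = 5 + 1 = 6  → 6 < 16, loop
  ADD #7: R1 = 6 + 1 = 7  → 7 < 16, loop
  ADD #8: R1 = 7 + 1 = 8  → 8 < 16, loop
  ADD #9: R1 = 8 + 1 = 9  → 9 < 16, loop
  ADD #10: R1 = 9 + 1 = 10  → 10 < 16, loop
  ADD #11: R1 = 10 + 1 = 11  → 11 < 16, loop
  ADD #12: R1 = 11 + 1 = 12  → 12 < 16, loop
  ADD #13: R1 = 12 + 1 = 13  → 13 < 16, loop
  ADD #14: R1 = 13 + 1 = 14  → 14 < 16, loop
  ADD #15: R1 = 14 + 1 = 15  → 15 < 16, loop
  ADD #16: R1 = 15 + 1 = 16  → 16 >= 16, exit
Total ADD instructions: 16

16


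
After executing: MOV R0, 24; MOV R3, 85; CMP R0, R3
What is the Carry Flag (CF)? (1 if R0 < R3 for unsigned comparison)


Register state trace:
  MOV R0, 24  → R0 = 24
  MOV R3, 85  → R3 = 85
  CMP R0, R3  → unsigned 24 - 85: borrow occurs
  24 < 85, so CF = 1
CF = 1

1


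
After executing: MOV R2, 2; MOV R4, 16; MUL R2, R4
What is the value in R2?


Register state trace:
  MOV R2, 2  → R2 = 2
  MOV R4, 16  → R4 = 16
  MUL R2, R4  → R2 = 2 * 16 = 32
Final: R2 = 32

32


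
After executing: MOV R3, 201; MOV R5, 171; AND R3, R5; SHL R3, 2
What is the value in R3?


Register state trace:
  MOV R3, 201  → R3 = 201 (0b11001001)
  MOV R5, 171  → R5 = 171 (0b10101011)
  AND R3, R5  → R3 = 201 AND 171 = 137 (0b10001001)
  SHL R3, 2  → R3 = 137 << 2 = 548
Final: R3 = 548

548


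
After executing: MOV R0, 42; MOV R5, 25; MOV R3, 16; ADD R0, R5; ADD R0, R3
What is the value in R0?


Register state trace:
  MOV R0, 42  → R0 = 42
  MOV R5, 25  → R5 = 25
  MOV R3, 16  → R3 = 16
  ADD R0, R5  → R0 = 42 + 25 = 67
  ADD R0, R3  → R0 = 67 + 16 = 83
Final: R0 = 83

83


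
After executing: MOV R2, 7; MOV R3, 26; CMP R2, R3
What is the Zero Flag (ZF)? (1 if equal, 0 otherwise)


Register state trace:
  MOV R2, 7  → R2 = 7
  MOV R3, 26  → R3 = 26
  CMP R2, R3  → computes 7 - 26 = -19
  Result is nonzero, so values are not equal
ZF = 0

0


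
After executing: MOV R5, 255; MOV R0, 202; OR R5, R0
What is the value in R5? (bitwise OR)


Register state trace:
  MOV R5, 255  → R5 = 255 (0b11111111)
  MOV R0, 202  → R0 = 202 (0b11001010)
  OR R5, R0   → R5 = 255 OR 202 = 255 (0b11111111)
Final: R5 = 255

255


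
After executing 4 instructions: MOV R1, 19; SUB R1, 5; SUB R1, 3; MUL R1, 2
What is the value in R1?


Register state trace:
  MOV R1, 19  → R1 = 19
  SUB R1, 5  → R1 = 19 - 5 = 14
  SUB R1, 3  → R1 = 14 - 3 = 11
  MUL R1, 2  → R1 = 11 * 2 = 22
Final: R1 = 22

22


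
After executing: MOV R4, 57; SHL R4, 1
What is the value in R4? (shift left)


Register state trace:
  MOV R4, 57  → R4 = 57
  SHL R4, 1  → R4 = 57 << 1 = 57 * 2^1 = 114
Final: R4 = 114

114


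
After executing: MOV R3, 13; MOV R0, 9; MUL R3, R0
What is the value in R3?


Register state trace:
  MOV R3, 13  → R3 = 13
  MOV R0, 9  → R0 = 9
  MUL R3, R0  → R3 = 13 * 9 = 117
Final: R3 = 117

117


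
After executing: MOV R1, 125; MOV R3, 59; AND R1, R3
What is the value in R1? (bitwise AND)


Register state trace:
  MOV R1, 125  → R1 = 125 (0b01111101)
  MOV R3, 59  → R3 = 59 (0b00111011)
  AND R1, R3  → R1 = 125 AND 59 = 57 (0b00111001)
Final: R1 = 57

57


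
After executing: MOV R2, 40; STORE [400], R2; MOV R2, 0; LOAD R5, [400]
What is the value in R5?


Register and memory trace:
  MOV R2, 40  → R2 = 40
  STORE [400], R2  → mem[400] = 40
  MOV R2, 0  → R2 = 0
  LOAD R5, [400]  → R5 = mem[400] = 40
Final: R5 = 40

40


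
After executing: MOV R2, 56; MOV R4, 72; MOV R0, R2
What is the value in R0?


Register state trace:
  MOV R2, 56  → R2 = 56
  MOV R4, 72  → R4 = 72
  MOV R0, R2  → R0 = 56
Final: R0 = 56

56


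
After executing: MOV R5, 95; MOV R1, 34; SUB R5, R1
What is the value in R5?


Register state trace:
  MOV R5, 95  → R5 = 95
  MOV R1, 34  → R1 = 34
  SUB R5, R1  → R5 = 95 - 34 = 61
Final: R5 = 61

61


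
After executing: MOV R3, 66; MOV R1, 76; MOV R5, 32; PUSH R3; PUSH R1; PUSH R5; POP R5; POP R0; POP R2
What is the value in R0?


Stack trace (top is rightmost):
  MOV R3, 66  → R3 = 66
  MOV R1, 76  → R1 = 76
  MOV R5, 32  → R5 = 32
  PUSH R3  → stack: [66]
  PUSH R1  → stack: [66, 76]
  PUSH R5  → stack: [66, 76, 32]
  POP R5  → R5 = 32, stack: [66, 76]
  POP R0  → R0 = 76, stack: [66]
  POP R2  → R2 = 66, stack: []
Final: R0 = 76

76


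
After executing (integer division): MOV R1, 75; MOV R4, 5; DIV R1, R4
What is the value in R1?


Register state trace:
  MOV R1, 75  → R1 = 75
  MOV R4, 5  → R4 = 5
  DIV R1, R4  → R1 = 75 // 5 = 15
Final: R1 = 15

15


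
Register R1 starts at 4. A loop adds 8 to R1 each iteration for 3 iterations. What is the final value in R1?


Starting value: R1 = 4
  Iter 1: R1 = 4 + 8 = 12
  Iter 2: R1 = 12 + 8 = 20
  Iter 3: R1 = 20 + 8 = 28
Final: R1 = 28

28


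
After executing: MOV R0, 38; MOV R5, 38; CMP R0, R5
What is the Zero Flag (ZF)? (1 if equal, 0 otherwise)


Register state trace:
  MOV R0, 38  → R0 = 38
  MOV R5, 38  → R5 = 38
  CMP R0, R5  → computes 38 - 38 = 0
  Result is zero, so values are equal
ZF = 1

1


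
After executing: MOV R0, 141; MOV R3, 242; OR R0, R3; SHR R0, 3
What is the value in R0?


Register state trace:
  MOV R0, 141  → R0 = 141 (0b10001101)
  MOV R3, 242  → R3 = 242 (0b11110010)
  OR R0, R3  → R0 = 141 OR 242 = 255 (0b11111111)
  SHR R0, 3  → R0 = 255 >> 3 = 31
Final: R0 = 31

31


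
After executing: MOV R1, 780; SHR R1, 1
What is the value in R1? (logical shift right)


Register state trace:
  MOV R1, 780  → R1 = 780
  SHR R1, 1  → R1 = 780 >> 1 = 780 // 2^1 = 390
Final: R1 = 390

390


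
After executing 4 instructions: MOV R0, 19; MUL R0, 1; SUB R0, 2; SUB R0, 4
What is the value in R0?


Register state trace:
  MOV R0, 19  → R0 = 19
  MUL R0, 1  → R0 = 19 * 1 = 19
  SUB R0, 2  → R0 = 19 - 2 = 17
  SUB R0, 4  → R0 = 17 - 4 = 13
Final: R0 = 13

13


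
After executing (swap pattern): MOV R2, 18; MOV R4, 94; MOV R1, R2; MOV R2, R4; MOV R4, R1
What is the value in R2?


Register state trace (swap pattern):
  MOV R2, 18  → R2 = 18
  MOV R4, 94  → R4 = 94
  MOV R1, R2  → R1 = 18  (save R2)
  MOV R2, R4  → R2 = 94  (R2 gets R4's value)
  MOV R4, R1  → R4 = 18  (R4 gets saved value)
Final: R2 = 94

94


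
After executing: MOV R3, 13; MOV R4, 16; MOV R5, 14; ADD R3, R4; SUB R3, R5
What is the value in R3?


Register state trace:
  MOV R3, 13  → R3 = 13
  MOV R4, 16  → R4 = 16
  MOV R5, 14  → R5 = 14
  ADD R3, R4  → R3 = 13 + 16 = 29
  SUB R3, R5  → R3 = 29 - 14 = 15
Final: R3 = 15

15


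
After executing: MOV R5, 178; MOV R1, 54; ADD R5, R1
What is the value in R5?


Register state trace:
  MOV R5, 178  → R5 = 178
  MOV R1, 54  → R1 = 54
  ADD R5, R1  → R5 = 178 + 54 = 232
Final: R5 = 232

232


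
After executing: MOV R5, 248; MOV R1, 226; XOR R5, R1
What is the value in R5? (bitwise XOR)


Register state trace:
  MOV R5, 248  → R5 = 248 (0b11111000)
  MOV R1, 226  → R1 = 226 (0b11100010)
  XOR R5, R1  → R5 = 248 XOR 226 = 26 (0b00011010)
Final: R5 = 26

26


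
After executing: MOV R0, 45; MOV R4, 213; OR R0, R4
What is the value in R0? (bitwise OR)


Register state trace:
  MOV R0, 45  → R0 = 45 (0b00101101)
  MOV R4, 213  → R4 = 213 (0b11010101)
  OR R0, R4   → R0 = 45 OR 213 = 253 (0b11111101)
Final: R0 = 253

253


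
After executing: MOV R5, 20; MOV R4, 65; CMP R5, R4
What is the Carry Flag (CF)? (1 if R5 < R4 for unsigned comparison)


Register state trace:
  MOV R5, 20  → R5 = 20
  MOV R4, 65  → R4 = 65
  CMP R5, R4  → unsigned 20 - 65: borrow occurs
  20 < 65, so CF = 1
CF = 1

1


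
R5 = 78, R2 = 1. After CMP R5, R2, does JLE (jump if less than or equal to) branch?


Trace:
  R5 = 78, R2 = 1
  CMP R5, R2  → compares 78 vs 1
  JLE checks: is 78 less than or equal to 1?
  78 > 1, so condition is false
Branch taken: No

No


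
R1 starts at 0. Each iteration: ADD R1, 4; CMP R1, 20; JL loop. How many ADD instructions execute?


Loop trace (R1 starts at 0, target 20, step 4):
  ADD #1: R1 = 0 + 4 = 4  → 4 < 20, loop
  ADD #2: R1 = 4 + 4 = 8  → 8 < 20, loop
  ADD #3: R1 = 8 + 4 = 12  → 12 < 20, loop
  ADD #4: R1 = 12 + 4 = 16  → 16 < 20, loop
  ADD #5: R1 = 16 + 4 = 20  → 20 >= 20, exit
Total ADD instructions: 5

5


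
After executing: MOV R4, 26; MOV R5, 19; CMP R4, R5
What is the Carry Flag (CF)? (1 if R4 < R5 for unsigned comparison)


Register state trace:
  MOV R4, 26  → R4 = 26
  MOV R5, 19  → R5 = 19
  CMP R4, R5  → unsigned 26 - 19: no borrow
  26 >= 19, so CF = 0
CF = 0

0


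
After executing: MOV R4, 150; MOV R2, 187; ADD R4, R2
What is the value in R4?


Register state trace:
  MOV R4, 150  → R4 = 150
  MOV R2, 187  → R2 = 187
  ADD R4, R2  → R4 = 150 + 187 = 337
Final: R4 = 337

337


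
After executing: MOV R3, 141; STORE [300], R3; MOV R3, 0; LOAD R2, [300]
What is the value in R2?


Register and memory trace:
  MOV R3, 141  → R3 = 141
  STORE [300], R3  → mem[300] = 141
  MOV R3, 0  → R3 = 0
  LOAD R2, [300]  → R2 = mem[300] = 141
Final: R2 = 141

141


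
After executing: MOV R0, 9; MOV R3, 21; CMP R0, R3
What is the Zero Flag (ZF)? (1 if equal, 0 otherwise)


Register state trace:
  MOV R0, 9  → R0 = 9
  MOV R3, 21  → R3 = 21
  CMP R0, R3  → computes 9 - 21 = -12
  Result is nonzero, so values are not equal
ZF = 0

0


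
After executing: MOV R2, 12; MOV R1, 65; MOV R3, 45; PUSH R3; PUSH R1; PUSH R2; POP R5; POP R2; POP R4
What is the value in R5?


Stack trace (top is rightmost):
  MOV R2, 12  → R2 = 12
  MOV R1, 65  → R1 = 65
  MOV R3, 45  → R3 = 45
  PUSH R3  → stack: [45]
  PUSH R1  → stack: [45, 65]
  PUSH R2  → stack: [45, 65, 12]
  POP R5  → R5 = 12, stack: [45, 65]
  POP R2  → R2 = 65, stack: [45]
  POP R4  → R4 = 45, stack: []
Final: R5 = 12

12


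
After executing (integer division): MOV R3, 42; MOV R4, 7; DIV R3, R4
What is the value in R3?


Register state trace:
  MOV R3, 42  → R3 = 42
  MOV R4, 7  → R4 = 7
  DIV R3, R4  → R3 = 42 // 7 = 6
Final: R3 = 6

6


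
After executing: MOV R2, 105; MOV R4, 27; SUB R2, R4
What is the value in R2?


Register state trace:
  MOV R2, 105  → R2 = 105
  MOV R4, 27  → R4 = 27
  SUB R2, R4  → R2 = 105 - 27 = 78
Final: R2 = 78

78


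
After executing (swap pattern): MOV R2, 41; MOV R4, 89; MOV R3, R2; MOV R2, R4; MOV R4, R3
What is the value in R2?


Register state trace (swap pattern):
  MOV R2, 41  → R2 = 41
  MOV R4, 89  → R4 = 89
  MOV R3, R2  → R3 = 41  (save R2)
  MOV R2, R4  → R2 = 89  (R2 gets R4's value)
  MOV R4, R3  → R4 = 41  (R4 gets saved value)
Final: R2 = 89

89
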